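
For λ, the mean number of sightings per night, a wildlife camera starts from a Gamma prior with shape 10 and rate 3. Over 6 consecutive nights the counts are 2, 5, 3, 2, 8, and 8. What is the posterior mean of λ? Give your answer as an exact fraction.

Total count: 2 + 5 + 3 + 2 + 8 + 8 = 28.
Total exposure: 6 nights.
By Gamma–Poisson conjugacy, the posterior is Gamma(α + Σx, β + Σt) = Gamma(10 + 28, 3 + 6) = Gamma(38, 9).
Posterior mean = α'/β' = 38/9.

38/9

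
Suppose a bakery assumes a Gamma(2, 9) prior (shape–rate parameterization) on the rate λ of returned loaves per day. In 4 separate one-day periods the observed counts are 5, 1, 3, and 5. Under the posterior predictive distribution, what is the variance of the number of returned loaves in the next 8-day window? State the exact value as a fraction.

2688/169

Total count: 5 + 1 + 3 + 5 = 14.
Total exposure: 4 days.
Conjugate update: add total count to the shape and total exposure to the rate, giving Gamma(16, 13).
The posterior predictive for a window of length T is Negative Binomial with variance T·α'·(β'+T)/β'² = 8·16·21/169 = 2688/169.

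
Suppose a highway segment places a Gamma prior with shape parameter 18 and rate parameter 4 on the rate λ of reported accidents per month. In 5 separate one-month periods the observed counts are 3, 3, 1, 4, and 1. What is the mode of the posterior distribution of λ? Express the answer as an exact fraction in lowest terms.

29/9

Total count: 3 + 3 + 1 + 4 + 1 = 12.
Total exposure: 5 months.
Gamma(α, β) with Poisson data over total exposure Σt gives posterior Gamma(α+Σx, β+Σt) = Gamma(30, 9).
Posterior mode = (α'−1)/β' = 29/9.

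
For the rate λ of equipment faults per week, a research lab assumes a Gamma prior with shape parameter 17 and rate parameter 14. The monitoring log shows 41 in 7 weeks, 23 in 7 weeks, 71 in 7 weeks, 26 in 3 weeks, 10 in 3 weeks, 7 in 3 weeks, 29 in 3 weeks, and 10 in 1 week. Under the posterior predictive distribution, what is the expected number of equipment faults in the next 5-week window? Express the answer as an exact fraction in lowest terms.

Total count: 41 + 23 + 71 + 26 + 10 + 7 + 29 + 10 = 217.
Total exposure: 7 + 7 + 7 + 3 + 3 + 3 + 3 + 1 = 34 weeks.
By Gamma–Poisson conjugacy, the posterior is Gamma(α + Σx, β + Σt) = Gamma(17 + 217, 14 + 34) = Gamma(234, 48).
Predictive mean over a 5-week window = T·E[λ|data] = 5·234/48 = 195/8.

195/8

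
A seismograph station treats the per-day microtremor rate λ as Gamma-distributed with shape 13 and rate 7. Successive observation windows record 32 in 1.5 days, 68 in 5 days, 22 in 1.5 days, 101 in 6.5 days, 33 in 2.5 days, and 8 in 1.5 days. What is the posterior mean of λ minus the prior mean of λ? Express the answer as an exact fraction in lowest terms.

3215/357

Total count: 32 + 68 + 22 + 101 + 33 + 8 = 264.
Total exposure: 1.5 + 5 + 1.5 + 6.5 + 2.5 + 1.5 = 18.5 days.
The Gamma prior is conjugate for the Poisson rate, so λ | data ~ Gamma(13+264, 7+18.5) = Gamma(277, 51/2).
Posterior mean = 277/(51/2) = 554/51; prior mean = 13/7 = 13/7. Difference = 554/51 − 13/7 = 3215/357.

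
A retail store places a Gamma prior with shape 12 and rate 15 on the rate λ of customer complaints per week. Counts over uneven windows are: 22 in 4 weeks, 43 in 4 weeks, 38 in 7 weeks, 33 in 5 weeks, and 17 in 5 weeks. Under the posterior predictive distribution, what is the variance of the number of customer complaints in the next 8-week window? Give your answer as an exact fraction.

198/5

Total count: 22 + 43 + 38 + 33 + 17 = 153.
Total exposure: 4 + 4 + 7 + 5 + 5 = 25 weeks.
Posterior: α' = 12 + 153 = 165, β' = 15 + 25 = 40.
The posterior predictive for a window of length T is Negative Binomial with variance T·α'·(β'+T)/β'² = 8·165·48/1600 = 198/5.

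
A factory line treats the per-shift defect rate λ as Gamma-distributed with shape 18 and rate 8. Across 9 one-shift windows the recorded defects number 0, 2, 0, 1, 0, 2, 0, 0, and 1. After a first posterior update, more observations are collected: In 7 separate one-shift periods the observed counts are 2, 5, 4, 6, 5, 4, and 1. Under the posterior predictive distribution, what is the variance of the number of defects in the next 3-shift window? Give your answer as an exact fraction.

Total count: 0 + 2 + 0 + 1 + 0 + 2 + 0 + 0 + 1 = 6.
Total exposure: 9 shifts.
After the first batch: Gamma(18 + 6, 8 + 9) = Gamma(24, 17).
Total count: 2 + 5 + 4 + 6 + 5 + 4 + 1 = 27.
Total exposure: 7 shifts.
After the second batch: Gamma(24 + 27, 17 + 7) = Gamma(51, 24).
The posterior predictive for a window of length T is Negative Binomial with variance T·α'·(β'+T)/β'² = 3·51·27/576 = 459/64.

459/64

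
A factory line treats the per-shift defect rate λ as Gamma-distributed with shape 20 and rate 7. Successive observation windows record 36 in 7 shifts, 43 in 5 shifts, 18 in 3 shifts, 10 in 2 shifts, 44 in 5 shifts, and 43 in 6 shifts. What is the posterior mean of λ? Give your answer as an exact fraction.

Total count: 36 + 43 + 18 + 10 + 44 + 43 = 194.
Total exposure: 7 + 5 + 3 + 2 + 5 + 6 = 28 shifts.
Posterior: α' = 20 + 194 = 214, β' = 7 + 28 = 35.
Posterior mean = α'/β' = 214/35.

214/35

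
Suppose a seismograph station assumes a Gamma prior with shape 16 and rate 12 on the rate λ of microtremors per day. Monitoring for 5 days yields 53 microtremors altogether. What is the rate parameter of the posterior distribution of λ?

17

Total count 53 over total exposure 5 days.
Conjugate update: add total count to the shape and total exposure to the rate, giving Gamma(69, 17).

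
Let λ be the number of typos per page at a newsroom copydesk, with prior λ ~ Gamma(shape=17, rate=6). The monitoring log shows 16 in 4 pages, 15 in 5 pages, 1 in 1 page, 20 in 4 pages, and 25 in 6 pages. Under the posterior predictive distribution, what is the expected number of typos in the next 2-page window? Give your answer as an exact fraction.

Total count: 16 + 15 + 1 + 20 + 25 = 77.
Total exposure: 4 + 5 + 1 + 4 + 6 = 20 pages.
Gamma(α, β) with Poisson data over total exposure Σt gives posterior Gamma(α+Σx, β+Σt) = Gamma(94, 26).
Predictive mean over a 2-page window = T·E[λ|data] = 2·94/26 = 94/13.

94/13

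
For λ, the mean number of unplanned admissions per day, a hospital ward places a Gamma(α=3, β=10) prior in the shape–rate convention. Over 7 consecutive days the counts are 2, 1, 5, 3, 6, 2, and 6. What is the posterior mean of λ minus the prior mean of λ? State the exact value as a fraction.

Total count: 2 + 1 + 5 + 3 + 6 + 2 + 6 = 25.
Total exposure: 7 days.
The Gamma prior is conjugate for the Poisson rate, so λ | data ~ Gamma(3+25, 10+7) = Gamma(28, 17).
Posterior mean = 28/17 = 28/17; prior mean = 3/10 = 3/10. Difference = 28/17 − 3/10 = 229/170.

229/170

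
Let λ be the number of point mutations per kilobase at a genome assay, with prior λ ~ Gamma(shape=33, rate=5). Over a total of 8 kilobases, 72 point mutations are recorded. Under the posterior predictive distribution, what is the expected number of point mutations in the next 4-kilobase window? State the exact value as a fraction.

420/13

Total count 72 over total exposure 8 kilobases.
The Gamma prior is conjugate for the Poisson rate, so λ | data ~ Gamma(33+72, 5+8) = Gamma(105, 13).
Predictive mean over a 4-kilobase window = T·E[λ|data] = 4·105/13 = 420/13.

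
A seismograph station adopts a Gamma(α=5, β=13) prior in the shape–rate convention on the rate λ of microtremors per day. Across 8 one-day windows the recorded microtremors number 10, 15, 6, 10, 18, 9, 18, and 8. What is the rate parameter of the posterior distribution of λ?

21

Total count: 10 + 15 + 6 + 10 + 18 + 9 + 18 + 8 = 94.
Total exposure: 8 days.
Posterior: α' = 5 + 94 = 99, β' = 13 + 8 = 21.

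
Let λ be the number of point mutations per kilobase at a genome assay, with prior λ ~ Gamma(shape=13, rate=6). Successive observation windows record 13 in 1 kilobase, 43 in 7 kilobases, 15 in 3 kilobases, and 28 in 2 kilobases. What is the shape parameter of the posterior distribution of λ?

Total count: 13 + 43 + 15 + 28 = 99.
Total exposure: 1 + 7 + 3 + 2 = 13 kilobases.
The Gamma prior is conjugate for the Poisson rate, so λ | data ~ Gamma(13+99, 6+13) = Gamma(112, 19).

112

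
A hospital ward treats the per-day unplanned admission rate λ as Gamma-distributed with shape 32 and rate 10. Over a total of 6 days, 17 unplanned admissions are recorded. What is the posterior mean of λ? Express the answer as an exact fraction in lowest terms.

Total count 17 over total exposure 6 days.
Conjugate update: add total count to the shape and total exposure to the rate, giving Gamma(49, 16).
Posterior mean = α'/β' = 49/16.

49/16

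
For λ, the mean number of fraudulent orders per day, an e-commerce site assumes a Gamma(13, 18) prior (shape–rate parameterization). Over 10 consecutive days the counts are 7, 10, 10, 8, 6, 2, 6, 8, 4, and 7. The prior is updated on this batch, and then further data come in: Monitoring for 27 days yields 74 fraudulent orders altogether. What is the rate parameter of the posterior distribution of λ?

55

Total count: 7 + 10 + 10 + 8 + 6 + 2 + 6 + 8 + 4 + 7 = 68.
Total exposure: 10 days.
After the first batch: Gamma(13 + 68, 18 + 10) = Gamma(81, 28).
Total count 74 over total exposure 27 days.
After the second batch: Gamma(81 + 74, 28 + 27) = Gamma(155, 55).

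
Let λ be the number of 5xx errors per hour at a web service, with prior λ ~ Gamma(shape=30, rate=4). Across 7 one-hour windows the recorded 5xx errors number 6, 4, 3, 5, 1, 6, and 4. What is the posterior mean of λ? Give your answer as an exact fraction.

Total count: 6 + 4 + 3 + 5 + 1 + 6 + 4 = 29.
Total exposure: 7 hours.
Posterior: α' = 30 + 29 = 59, β' = 4 + 7 = 11.
Posterior mean = α'/β' = 59/11.

59/11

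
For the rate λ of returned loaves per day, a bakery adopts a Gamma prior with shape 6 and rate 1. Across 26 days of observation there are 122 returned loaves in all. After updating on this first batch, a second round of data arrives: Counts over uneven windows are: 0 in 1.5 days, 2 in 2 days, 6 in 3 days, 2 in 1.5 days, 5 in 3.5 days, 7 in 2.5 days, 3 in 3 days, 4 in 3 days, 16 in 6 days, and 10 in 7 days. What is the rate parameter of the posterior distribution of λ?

Total count 122 over total exposure 26 days.
After the first batch: Gamma(6 + 122, 1 + 26) = Gamma(128, 27).
Total count: 0 + 2 + 6 + 2 + 5 + 7 + 3 + 4 + 16 + 10 = 55.
Total exposure: 1.5 + 2 + 3 + 1.5 + 3.5 + 2.5 + 3 + 3 + 6 + 7 = 33 days.
After the second batch: Gamma(128 + 55, 27 + 33) = Gamma(183, 60).

60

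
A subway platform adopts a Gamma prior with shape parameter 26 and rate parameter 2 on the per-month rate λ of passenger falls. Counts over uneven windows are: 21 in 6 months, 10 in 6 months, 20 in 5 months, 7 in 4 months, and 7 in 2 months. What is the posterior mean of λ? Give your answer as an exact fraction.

Total count: 21 + 10 + 20 + 7 + 7 = 65.
Total exposure: 6 + 6 + 5 + 4 + 2 = 23 months.
Gamma(α, β) with Poisson data over total exposure Σt gives posterior Gamma(α+Σx, β+Σt) = Gamma(91, 25).
Posterior mean = α'/β' = 91/25.

91/25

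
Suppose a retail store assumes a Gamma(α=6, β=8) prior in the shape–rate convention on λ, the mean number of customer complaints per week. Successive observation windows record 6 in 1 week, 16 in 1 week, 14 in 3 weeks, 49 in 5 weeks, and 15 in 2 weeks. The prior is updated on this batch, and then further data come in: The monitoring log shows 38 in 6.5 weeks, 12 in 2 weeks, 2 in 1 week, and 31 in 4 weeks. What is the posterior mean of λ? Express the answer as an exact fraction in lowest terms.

378/67

Total count: 6 + 16 + 14 + 49 + 15 = 100.
Total exposure: 1 + 1 + 3 + 5 + 2 = 12 weeks.
After the first batch: Gamma(6 + 100, 8 + 12) = Gamma(106, 20).
Total count: 38 + 12 + 2 + 31 = 83.
Total exposure: 6.5 + 2 + 1 + 4 = 13.5 weeks.
After the second batch: Gamma(106 + 83, 20 + 13.5) = Gamma(189, 67/2).
Posterior mean = α'/β' = 189/(67/2) = 378/67.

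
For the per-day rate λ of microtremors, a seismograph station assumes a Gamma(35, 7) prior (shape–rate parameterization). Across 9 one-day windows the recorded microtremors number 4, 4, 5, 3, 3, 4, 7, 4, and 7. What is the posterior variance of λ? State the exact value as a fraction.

19/64

Total count: 4 + 4 + 5 + 3 + 3 + 4 + 7 + 4 + 7 = 41.
Total exposure: 9 days.
The Gamma prior is conjugate for the Poisson rate, so λ | data ~ Gamma(35+41, 7+9) = Gamma(76, 16).
Posterior variance = α'/β'² = 76/256 = 19/64.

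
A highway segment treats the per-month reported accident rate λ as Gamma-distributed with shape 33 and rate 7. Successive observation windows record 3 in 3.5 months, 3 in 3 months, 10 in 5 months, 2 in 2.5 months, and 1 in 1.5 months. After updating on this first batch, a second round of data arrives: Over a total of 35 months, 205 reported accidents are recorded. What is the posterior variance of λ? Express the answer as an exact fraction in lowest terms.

Total count: 3 + 3 + 10 + 2 + 1 = 19.
Total exposure: 3.5 + 3 + 5 + 2.5 + 1.5 = 15.5 months.
After the first batch: Gamma(33 + 19, 7 + 15.5) = Gamma(52, 45/2).
Total count 205 over total exposure 35 months.
After the second batch: Gamma(52 + 205, 45/2 + 35) = Gamma(257, 115/2).
Posterior variance = α'/β'² = 257/(13225/4) = 1028/13225.

1028/13225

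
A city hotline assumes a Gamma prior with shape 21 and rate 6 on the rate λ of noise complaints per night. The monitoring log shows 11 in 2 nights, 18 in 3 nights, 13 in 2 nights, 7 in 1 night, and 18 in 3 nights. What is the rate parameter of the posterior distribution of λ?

17

Total count: 11 + 18 + 13 + 7 + 18 = 67.
Total exposure: 2 + 3 + 2 + 1 + 3 = 11 nights.
Gamma(α, β) with Poisson data over total exposure Σt gives posterior Gamma(α+Σx, β+Σt) = Gamma(88, 17).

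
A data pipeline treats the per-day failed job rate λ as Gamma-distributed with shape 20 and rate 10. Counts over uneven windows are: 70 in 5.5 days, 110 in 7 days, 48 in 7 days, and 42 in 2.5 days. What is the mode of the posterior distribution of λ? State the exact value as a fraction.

289/32

Total count: 70 + 110 + 48 + 42 = 270.
Total exposure: 5.5 + 7 + 7 + 2.5 = 22 days.
The Gamma prior is conjugate for the Poisson rate, so λ | data ~ Gamma(20+270, 10+22) = Gamma(290, 32).
Posterior mode = (α'−1)/β' = 289/32.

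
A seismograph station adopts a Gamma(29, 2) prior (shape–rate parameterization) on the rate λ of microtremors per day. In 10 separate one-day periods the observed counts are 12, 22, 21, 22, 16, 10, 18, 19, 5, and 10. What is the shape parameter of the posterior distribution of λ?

Total count: 12 + 22 + 21 + 22 + 16 + 10 + 18 + 19 + 5 + 10 = 155.
Total exposure: 10 days.
Gamma(α, β) with Poisson data over total exposure Σt gives posterior Gamma(α+Σx, β+Σt) = Gamma(184, 12).

184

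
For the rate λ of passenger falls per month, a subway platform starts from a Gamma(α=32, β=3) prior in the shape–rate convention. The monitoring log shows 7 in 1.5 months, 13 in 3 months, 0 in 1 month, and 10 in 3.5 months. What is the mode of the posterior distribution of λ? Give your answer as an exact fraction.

61/12

Total count: 7 + 13 + 0 + 10 = 30.
Total exposure: 1.5 + 3 + 1 + 3.5 = 9 months.
Gamma(α, β) with Poisson data over total exposure Σt gives posterior Gamma(α+Σx, β+Σt) = Gamma(62, 12).
Posterior mode = (α'−1)/β' = 61/12.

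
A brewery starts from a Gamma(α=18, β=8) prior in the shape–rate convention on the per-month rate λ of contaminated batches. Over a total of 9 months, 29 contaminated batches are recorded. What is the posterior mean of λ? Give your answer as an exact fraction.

47/17

Total count 29 over total exposure 9 months.
The Gamma prior is conjugate for the Poisson rate, so λ | data ~ Gamma(18+29, 8+9) = Gamma(47, 17).
Posterior mean = α'/β' = 47/17.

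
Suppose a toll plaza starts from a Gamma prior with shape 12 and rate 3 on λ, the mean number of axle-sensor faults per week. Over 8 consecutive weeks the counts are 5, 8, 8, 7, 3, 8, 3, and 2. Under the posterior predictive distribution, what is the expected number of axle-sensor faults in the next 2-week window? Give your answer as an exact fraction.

112/11

Total count: 5 + 8 + 8 + 7 + 3 + 8 + 3 + 2 = 44.
Total exposure: 8 weeks.
Posterior: α' = 12 + 44 = 56, β' = 3 + 8 = 11.
Predictive mean over a 2-week window = T·E[λ|data] = 2·56/11 = 112/11.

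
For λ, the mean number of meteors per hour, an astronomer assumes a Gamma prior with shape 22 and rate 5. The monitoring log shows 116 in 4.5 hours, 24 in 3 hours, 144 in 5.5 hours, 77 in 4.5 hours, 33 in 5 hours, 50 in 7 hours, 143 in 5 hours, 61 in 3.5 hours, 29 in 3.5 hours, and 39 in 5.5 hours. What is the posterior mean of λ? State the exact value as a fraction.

Total count: 116 + 24 + 144 + 77 + 33 + 50 + 143 + 61 + 29 + 39 = 716.
Total exposure: 4.5 + 3 + 5.5 + 4.5 + 5 + 7 + 5 + 3.5 + 3.5 + 5.5 = 47 hours.
Gamma(α, β) with Poisson data over total exposure Σt gives posterior Gamma(α+Σx, β+Σt) = Gamma(738, 52).
Posterior mean = α'/β' = 738/52 = 369/26.

369/26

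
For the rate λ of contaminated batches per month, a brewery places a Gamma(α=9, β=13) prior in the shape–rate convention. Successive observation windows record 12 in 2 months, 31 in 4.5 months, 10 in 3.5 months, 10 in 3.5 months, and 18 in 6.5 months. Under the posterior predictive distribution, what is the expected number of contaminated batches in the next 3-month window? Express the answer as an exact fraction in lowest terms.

Total count: 12 + 31 + 10 + 10 + 18 = 81.
Total exposure: 2 + 4.5 + 3.5 + 3.5 + 6.5 = 20 months.
Conjugate update: add total count to the shape and total exposure to the rate, giving Gamma(90, 33).
Predictive mean over a 3-month window = T·E[λ|data] = 3·90/33 = 90/11.

90/11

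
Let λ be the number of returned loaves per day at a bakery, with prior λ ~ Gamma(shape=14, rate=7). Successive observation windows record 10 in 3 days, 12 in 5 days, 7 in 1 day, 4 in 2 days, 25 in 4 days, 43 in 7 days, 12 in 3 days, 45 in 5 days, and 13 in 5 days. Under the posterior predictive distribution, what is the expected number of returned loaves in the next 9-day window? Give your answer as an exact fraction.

555/14

Total count: 10 + 12 + 7 + 4 + 25 + 43 + 12 + 45 + 13 = 171.
Total exposure: 3 + 5 + 1 + 2 + 4 + 7 + 3 + 5 + 5 = 35 days.
Conjugate update: add total count to the shape and total exposure to the rate, giving Gamma(185, 42).
Predictive mean over a 9-day window = T·E[λ|data] = 9·185/42 = 555/14.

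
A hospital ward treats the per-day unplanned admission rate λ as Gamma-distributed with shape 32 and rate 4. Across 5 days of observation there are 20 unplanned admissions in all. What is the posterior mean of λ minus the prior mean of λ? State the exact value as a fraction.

-20/9

Total count 20 over total exposure 5 days.
By Gamma–Poisson conjugacy, the posterior is Gamma(α + Σx, β + Σt) = Gamma(32 + 20, 4 + 5) = Gamma(52, 9).
Posterior mean = 52/9 = 52/9; prior mean = 32/4 = 8. Difference = 52/9 − 8 = -20/9.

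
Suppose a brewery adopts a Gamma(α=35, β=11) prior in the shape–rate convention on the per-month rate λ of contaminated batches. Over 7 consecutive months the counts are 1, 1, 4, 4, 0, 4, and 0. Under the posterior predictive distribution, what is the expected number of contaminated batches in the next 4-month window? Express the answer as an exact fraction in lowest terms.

Total count: 1 + 1 + 4 + 4 + 0 + 4 + 0 = 14.
Total exposure: 7 months.
Gamma(α, β) with Poisson data over total exposure Σt gives posterior Gamma(α+Σx, β+Σt) = Gamma(49, 18).
Predictive mean over a 4-month window = T·E[λ|data] = 4·49/18 = 98/9.

98/9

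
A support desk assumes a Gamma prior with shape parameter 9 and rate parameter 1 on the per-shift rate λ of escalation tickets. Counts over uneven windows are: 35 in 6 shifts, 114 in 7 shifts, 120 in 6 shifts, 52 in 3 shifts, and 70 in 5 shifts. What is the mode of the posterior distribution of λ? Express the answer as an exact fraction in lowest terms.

Total count: 35 + 114 + 120 + 52 + 70 = 391.
Total exposure: 6 + 7 + 6 + 3 + 5 = 27 shifts.
Posterior: α' = 9 + 391 = 400, β' = 1 + 27 = 28.
Posterior mode = (α'−1)/β' = 399/28 = 57/4.

57/4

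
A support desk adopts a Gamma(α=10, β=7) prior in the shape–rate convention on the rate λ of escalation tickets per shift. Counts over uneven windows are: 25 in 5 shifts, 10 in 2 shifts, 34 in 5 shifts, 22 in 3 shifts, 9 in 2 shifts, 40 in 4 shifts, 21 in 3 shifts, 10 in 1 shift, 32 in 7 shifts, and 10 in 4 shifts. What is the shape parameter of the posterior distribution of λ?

223

Total count: 25 + 10 + 34 + 22 + 9 + 40 + 21 + 10 + 32 + 10 = 213.
Total exposure: 5 + 2 + 5 + 3 + 2 + 4 + 3 + 1 + 7 + 4 = 36 shifts.
Gamma(α, β) with Poisson data over total exposure Σt gives posterior Gamma(α+Σx, β+Σt) = Gamma(223, 43).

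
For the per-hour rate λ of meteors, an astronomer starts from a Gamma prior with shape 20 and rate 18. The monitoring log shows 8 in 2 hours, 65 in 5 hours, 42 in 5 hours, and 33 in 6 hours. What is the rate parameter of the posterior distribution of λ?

36

Total count: 8 + 65 + 42 + 33 = 148.
Total exposure: 2 + 5 + 5 + 6 = 18 hours.
Posterior: α' = 20 + 148 = 168, β' = 18 + 18 = 36.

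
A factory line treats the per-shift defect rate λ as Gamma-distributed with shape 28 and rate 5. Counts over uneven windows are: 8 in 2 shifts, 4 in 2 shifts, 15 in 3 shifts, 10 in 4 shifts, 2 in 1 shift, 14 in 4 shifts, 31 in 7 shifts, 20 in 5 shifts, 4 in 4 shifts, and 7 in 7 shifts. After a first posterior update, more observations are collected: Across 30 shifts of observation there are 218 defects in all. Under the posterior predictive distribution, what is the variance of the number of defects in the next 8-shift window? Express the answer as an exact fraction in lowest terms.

59204/1369

Total count: 8 + 4 + 15 + 10 + 2 + 14 + 31 + 20 + 4 + 7 = 115.
Total exposure: 2 + 2 + 3 + 4 + 1 + 4 + 7 + 5 + 4 + 7 = 39 shifts.
After the first batch: Gamma(28 + 115, 5 + 39) = Gamma(143, 44).
Total count 218 over total exposure 30 shifts.
After the second batch: Gamma(143 + 218, 44 + 30) = Gamma(361, 74).
The posterior predictive for a window of length T is Negative Binomial with variance T·α'·(β'+T)/β'² = 8·361·82/5476 = 59204/1369.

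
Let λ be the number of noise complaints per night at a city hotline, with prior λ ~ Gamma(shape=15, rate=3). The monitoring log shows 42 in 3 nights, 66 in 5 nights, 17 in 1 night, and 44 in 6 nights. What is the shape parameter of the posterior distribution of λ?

Total count: 42 + 66 + 17 + 44 = 169.
Total exposure: 3 + 5 + 1 + 6 = 15 nights.
Conjugate update: add total count to the shape and total exposure to the rate, giving Gamma(184, 18).

184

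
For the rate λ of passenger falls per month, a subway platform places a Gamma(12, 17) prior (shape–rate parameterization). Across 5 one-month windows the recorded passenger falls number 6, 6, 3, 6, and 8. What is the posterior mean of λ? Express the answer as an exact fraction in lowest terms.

41/22

Total count: 6 + 6 + 3 + 6 + 8 = 29.
Total exposure: 5 months.
By Gamma–Poisson conjugacy, the posterior is Gamma(α + Σx, β + Σt) = Gamma(12 + 29, 17 + 5) = Gamma(41, 22).
Posterior mean = α'/β' = 41/22.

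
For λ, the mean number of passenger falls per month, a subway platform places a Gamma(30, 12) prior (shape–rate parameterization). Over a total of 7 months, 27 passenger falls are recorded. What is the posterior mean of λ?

Total count 27 over total exposure 7 months.
The Gamma prior is conjugate for the Poisson rate, so λ | data ~ Gamma(30+27, 12+7) = Gamma(57, 19).
Posterior mean = α'/β' = 57/19 = 3.

3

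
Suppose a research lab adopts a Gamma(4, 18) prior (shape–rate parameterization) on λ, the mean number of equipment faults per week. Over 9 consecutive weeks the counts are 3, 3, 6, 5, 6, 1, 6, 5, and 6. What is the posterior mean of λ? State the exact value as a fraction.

5/3

Total count: 3 + 3 + 6 + 5 + 6 + 1 + 6 + 5 + 6 = 41.
Total exposure: 9 weeks.
By Gamma–Poisson conjugacy, the posterior is Gamma(α + Σx, β + Σt) = Gamma(4 + 41, 18 + 9) = Gamma(45, 27).
Posterior mean = α'/β' = 45/27 = 5/3.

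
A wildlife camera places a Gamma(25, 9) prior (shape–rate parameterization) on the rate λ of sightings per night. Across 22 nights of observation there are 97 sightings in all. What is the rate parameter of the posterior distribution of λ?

31

Total count 97 over total exposure 22 nights.
Posterior: α' = 25 + 97 = 122, β' = 9 + 22 = 31.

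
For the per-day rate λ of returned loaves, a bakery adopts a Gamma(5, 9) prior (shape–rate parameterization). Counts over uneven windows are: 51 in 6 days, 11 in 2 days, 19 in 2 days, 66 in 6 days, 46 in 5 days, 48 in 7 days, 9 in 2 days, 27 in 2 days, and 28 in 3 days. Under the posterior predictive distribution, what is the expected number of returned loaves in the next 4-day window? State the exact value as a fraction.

Total count: 51 + 11 + 19 + 66 + 46 + 48 + 9 + 27 + 28 = 305.
Total exposure: 6 + 2 + 2 + 6 + 5 + 7 + 2 + 2 + 3 = 35 days.
The Gamma prior is conjugate for the Poisson rate, so λ | data ~ Gamma(5+305, 9+35) = Gamma(310, 44).
Predictive mean over a 4-day window = T·E[λ|data] = 4·310/44 = 310/11.

310/11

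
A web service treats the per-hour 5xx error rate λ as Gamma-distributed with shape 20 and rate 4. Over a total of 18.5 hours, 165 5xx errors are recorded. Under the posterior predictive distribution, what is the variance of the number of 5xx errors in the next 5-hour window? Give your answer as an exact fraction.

4070/81

Total count 165 over total exposure 18.5 hours.
Conjugate update: add total count to the shape and total exposure to the rate, giving Gamma(185, 45/2).
The posterior predictive for a window of length T is Negative Binomial with variance T·α'·(β'+T)/β'² = 5·185·(55/2)/(2025/4) = 4070/81.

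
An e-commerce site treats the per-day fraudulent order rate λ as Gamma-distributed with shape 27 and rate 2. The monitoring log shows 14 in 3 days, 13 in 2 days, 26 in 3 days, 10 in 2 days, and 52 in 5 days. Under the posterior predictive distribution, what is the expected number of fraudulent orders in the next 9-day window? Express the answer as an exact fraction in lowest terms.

Total count: 14 + 13 + 26 + 10 + 52 = 115.
Total exposure: 3 + 2 + 3 + 2 + 5 = 15 days.
Posterior: α' = 27 + 115 = 142, β' = 2 + 15 = 17.
Predictive mean over a 9-day window = T·E[λ|data] = 9·142/17 = 1278/17.

1278/17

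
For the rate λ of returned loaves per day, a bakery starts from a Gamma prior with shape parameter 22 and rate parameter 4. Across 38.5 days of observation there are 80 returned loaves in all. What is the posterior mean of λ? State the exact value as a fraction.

Total count 80 over total exposure 38.5 days.
Gamma(α, β) with Poisson data over total exposure Σt gives posterior Gamma(α+Σx, β+Σt) = Gamma(102, 85/2).
Posterior mean = α'/β' = 102/(85/2) = 12/5.

12/5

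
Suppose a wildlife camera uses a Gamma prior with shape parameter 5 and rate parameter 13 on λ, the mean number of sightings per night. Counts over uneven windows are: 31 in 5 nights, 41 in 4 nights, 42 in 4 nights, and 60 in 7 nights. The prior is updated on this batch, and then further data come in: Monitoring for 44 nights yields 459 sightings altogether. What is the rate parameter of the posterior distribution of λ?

Total count: 31 + 41 + 42 + 60 = 174.
Total exposure: 5 + 4 + 4 + 7 = 20 nights.
After the first batch: Gamma(5 + 174, 13 + 20) = Gamma(179, 33).
Total count 459 over total exposure 44 nights.
After the second batch: Gamma(179 + 459, 33 + 44) = Gamma(638, 77).

77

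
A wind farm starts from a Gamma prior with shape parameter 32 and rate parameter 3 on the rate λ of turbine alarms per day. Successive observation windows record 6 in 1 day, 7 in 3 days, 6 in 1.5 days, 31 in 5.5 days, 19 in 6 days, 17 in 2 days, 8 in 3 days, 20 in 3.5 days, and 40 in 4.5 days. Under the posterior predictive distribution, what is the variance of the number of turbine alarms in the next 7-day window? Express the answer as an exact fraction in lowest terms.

17360/363

Total count: 6 + 7 + 6 + 31 + 19 + 17 + 8 + 20 + 40 = 154.
Total exposure: 1 + 3 + 1.5 + 5.5 + 6 + 2 + 3 + 3.5 + 4.5 = 30 days.
Gamma(α, β) with Poisson data over total exposure Σt gives posterior Gamma(α+Σx, β+Σt) = Gamma(186, 33).
The posterior predictive for a window of length T is Negative Binomial with variance T·α'·(β'+T)/β'² = 7·186·40/1089 = 17360/363.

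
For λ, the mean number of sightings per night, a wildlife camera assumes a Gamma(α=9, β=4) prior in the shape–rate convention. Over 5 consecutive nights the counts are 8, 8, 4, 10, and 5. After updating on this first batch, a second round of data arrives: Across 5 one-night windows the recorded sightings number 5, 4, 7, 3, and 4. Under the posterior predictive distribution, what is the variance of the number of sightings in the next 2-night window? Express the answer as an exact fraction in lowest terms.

536/49

Total count: 8 + 8 + 4 + 10 + 5 = 35.
Total exposure: 5 nights.
After the first batch: Gamma(9 + 35, 4 + 5) = Gamma(44, 9).
Total count: 5 + 4 + 7 + 3 + 4 = 23.
Total exposure: 5 nights.
After the second batch: Gamma(44 + 23, 9 + 5) = Gamma(67, 14).
The posterior predictive for a window of length T is Negative Binomial with variance T·α'·(β'+T)/β'² = 2·67·16/196 = 536/49.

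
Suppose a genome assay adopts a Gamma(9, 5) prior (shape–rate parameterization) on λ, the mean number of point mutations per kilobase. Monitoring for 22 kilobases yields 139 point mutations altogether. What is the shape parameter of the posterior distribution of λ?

148

Total count 139 over total exposure 22 kilobases.
By Gamma–Poisson conjugacy, the posterior is Gamma(α + Σx, β + Σt) = Gamma(9 + 139, 5 + 22) = Gamma(148, 27).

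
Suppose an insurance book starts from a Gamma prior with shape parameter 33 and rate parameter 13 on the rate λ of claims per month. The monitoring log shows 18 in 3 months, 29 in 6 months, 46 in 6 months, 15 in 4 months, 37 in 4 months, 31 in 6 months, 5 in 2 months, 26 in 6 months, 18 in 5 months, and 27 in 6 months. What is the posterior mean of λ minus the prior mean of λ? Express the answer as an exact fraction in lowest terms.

1692/793

Total count: 18 + 29 + 46 + 15 + 37 + 31 + 5 + 26 + 18 + 27 = 252.
Total exposure: 3 + 6 + 6 + 4 + 4 + 6 + 2 + 6 + 5 + 6 = 48 months.
Conjugate update: add total count to the shape and total exposure to the rate, giving Gamma(285, 61).
Posterior mean = 285/61 = 285/61; prior mean = 33/13 = 33/13. Difference = 285/61 − 33/13 = 1692/793.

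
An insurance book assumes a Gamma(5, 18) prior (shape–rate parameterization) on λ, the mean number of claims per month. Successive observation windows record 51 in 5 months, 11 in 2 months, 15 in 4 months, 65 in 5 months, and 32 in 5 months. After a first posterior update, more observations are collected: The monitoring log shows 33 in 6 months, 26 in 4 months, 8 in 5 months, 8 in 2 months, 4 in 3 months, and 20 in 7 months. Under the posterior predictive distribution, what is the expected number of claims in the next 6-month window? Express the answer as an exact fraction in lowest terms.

Total count: 51 + 11 + 15 + 65 + 32 = 174.
Total exposure: 5 + 2 + 4 + 5 + 5 = 21 months.
After the first batch: Gamma(5 + 174, 18 + 21) = Gamma(179, 39).
Total count: 33 + 26 + 8 + 8 + 4 + 20 = 99.
Total exposure: 6 + 4 + 5 + 2 + 3 + 7 = 27 months.
After the second batch: Gamma(179 + 99, 39 + 27) = Gamma(278, 66).
Predictive mean over a 6-month window = T·E[λ|data] = 6·278/66 = 278/11.

278/11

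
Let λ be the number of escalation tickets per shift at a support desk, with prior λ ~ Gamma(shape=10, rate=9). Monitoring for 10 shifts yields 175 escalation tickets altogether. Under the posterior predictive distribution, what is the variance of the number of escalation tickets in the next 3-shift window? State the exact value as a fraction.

12210/361

Total count 175 over total exposure 10 shifts.
By Gamma–Poisson conjugacy, the posterior is Gamma(α + Σx, β + Σt) = Gamma(10 + 175, 9 + 10) = Gamma(185, 19).
The posterior predictive for a window of length T is Negative Binomial with variance T·α'·(β'+T)/β'² = 3·185·22/361 = 12210/361.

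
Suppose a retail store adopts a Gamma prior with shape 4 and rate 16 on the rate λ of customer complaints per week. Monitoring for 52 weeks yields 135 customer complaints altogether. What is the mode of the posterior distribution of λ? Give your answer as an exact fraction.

Total count 135 over total exposure 52 weeks.
Conjugate update: add total count to the shape and total exposure to the rate, giving Gamma(139, 68).
Posterior mode = (α'−1)/β' = 138/68 = 69/34.

69/34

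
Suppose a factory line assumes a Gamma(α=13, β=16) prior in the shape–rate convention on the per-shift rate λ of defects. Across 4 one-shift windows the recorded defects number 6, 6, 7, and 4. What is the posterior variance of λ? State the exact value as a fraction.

9/100

Total count: 6 + 6 + 7 + 4 = 23.
Total exposure: 4 shifts.
Conjugate update: add total count to the shape and total exposure to the rate, giving Gamma(36, 20).
Posterior variance = α'/β'² = 36/400 = 9/100.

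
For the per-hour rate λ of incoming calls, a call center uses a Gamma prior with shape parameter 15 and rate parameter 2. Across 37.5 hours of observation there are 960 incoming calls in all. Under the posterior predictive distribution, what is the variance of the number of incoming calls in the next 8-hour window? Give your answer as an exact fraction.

Total count 960 over total exposure 37.5 hours.
Posterior: α' = 15 + 960 = 975, β' = 2 + 37.5 = 79/2.
The posterior predictive for a window of length T is Negative Binomial with variance T·α'·(β'+T)/β'² = 8·975·(95/2)/(6241/4) = 1482000/6241.

1482000/6241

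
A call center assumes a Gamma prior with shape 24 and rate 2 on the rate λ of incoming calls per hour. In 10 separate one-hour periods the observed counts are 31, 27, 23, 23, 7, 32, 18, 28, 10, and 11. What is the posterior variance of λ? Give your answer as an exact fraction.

13/8

Total count: 31 + 27 + 23 + 23 + 7 + 32 + 18 + 28 + 10 + 11 = 210.
Total exposure: 10 hours.
Posterior: α' = 24 + 210 = 234, β' = 2 + 10 = 12.
Posterior variance = α'/β'² = 234/144 = 13/8.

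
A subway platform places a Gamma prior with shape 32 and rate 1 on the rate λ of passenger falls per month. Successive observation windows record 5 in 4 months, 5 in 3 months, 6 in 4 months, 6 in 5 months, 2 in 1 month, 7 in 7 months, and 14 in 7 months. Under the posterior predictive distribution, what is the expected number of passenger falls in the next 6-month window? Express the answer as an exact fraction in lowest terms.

231/16

Total count: 5 + 5 + 6 + 6 + 2 + 7 + 14 = 45.
Total exposure: 4 + 3 + 4 + 5 + 1 + 7 + 7 = 31 months.
Conjugate update: add total count to the shape and total exposure to the rate, giving Gamma(77, 32).
Predictive mean over a 6-month window = T·E[λ|data] = 6·77/32 = 231/16.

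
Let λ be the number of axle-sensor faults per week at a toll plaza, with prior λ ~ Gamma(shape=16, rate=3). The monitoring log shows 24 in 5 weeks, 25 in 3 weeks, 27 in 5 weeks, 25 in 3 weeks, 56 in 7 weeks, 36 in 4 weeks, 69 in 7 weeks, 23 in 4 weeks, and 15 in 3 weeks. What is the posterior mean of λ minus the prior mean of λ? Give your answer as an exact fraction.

Total count: 24 + 25 + 27 + 25 + 56 + 36 + 69 + 23 + 15 = 300.
Total exposure: 5 + 3 + 5 + 3 + 7 + 4 + 7 + 4 + 3 = 41 weeks.
Gamma(α, β) with Poisson data over total exposure Σt gives posterior Gamma(α+Σx, β+Σt) = Gamma(316, 44).
Posterior mean = 316/44 = 79/11; prior mean = 16/3 = 16/3. Difference = 79/11 − 16/3 = 61/33.

61/33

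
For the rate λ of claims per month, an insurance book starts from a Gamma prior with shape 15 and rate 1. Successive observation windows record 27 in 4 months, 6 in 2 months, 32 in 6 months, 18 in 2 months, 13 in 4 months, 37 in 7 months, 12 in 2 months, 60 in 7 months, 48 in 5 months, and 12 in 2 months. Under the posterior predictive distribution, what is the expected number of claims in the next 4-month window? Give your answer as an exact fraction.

Total count: 27 + 6 + 32 + 18 + 13 + 37 + 12 + 60 + 48 + 12 = 265.
Total exposure: 4 + 2 + 6 + 2 + 4 + 7 + 2 + 7 + 5 + 2 = 41 months.
The Gamma prior is conjugate for the Poisson rate, so λ | data ~ Gamma(15+265, 1+41) = Gamma(280, 42).
Predictive mean over a 4-month window = T·E[λ|data] = 4·280/42 = 80/3.

80/3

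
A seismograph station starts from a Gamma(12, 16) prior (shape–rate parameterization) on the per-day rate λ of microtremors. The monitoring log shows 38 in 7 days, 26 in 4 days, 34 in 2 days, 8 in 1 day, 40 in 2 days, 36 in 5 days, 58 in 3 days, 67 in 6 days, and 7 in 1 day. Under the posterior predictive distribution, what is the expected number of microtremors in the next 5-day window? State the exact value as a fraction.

Total count: 38 + 26 + 34 + 8 + 40 + 36 + 58 + 67 + 7 = 314.
Total exposure: 7 + 4 + 2 + 1 + 2 + 5 + 3 + 6 + 1 = 31 days.
Gamma(α, β) with Poisson data over total exposure Σt gives posterior Gamma(α+Σx, β+Σt) = Gamma(326, 47).
Predictive mean over a 5-day window = T·E[λ|data] = 5·326/47 = 1630/47.

1630/47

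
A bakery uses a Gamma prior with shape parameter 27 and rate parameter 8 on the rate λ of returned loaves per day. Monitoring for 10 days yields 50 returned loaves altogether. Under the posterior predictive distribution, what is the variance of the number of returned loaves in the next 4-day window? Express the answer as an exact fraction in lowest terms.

Total count 50 over total exposure 10 days.
Gamma(α, β) with Poisson data over total exposure Σt gives posterior Gamma(α+Σx, β+Σt) = Gamma(77, 18).
The posterior predictive for a window of length T is Negative Binomial with variance T·α'·(β'+T)/β'² = 4·77·22/324 = 1694/81.

1694/81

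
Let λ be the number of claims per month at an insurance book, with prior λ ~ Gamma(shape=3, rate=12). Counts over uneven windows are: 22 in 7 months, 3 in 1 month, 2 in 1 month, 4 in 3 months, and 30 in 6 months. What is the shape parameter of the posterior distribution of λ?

Total count: 22 + 3 + 2 + 4 + 30 = 61.
Total exposure: 7 + 1 + 1 + 3 + 6 = 18 months.
Posterior: α' = 3 + 61 = 64, β' = 12 + 18 = 30.

64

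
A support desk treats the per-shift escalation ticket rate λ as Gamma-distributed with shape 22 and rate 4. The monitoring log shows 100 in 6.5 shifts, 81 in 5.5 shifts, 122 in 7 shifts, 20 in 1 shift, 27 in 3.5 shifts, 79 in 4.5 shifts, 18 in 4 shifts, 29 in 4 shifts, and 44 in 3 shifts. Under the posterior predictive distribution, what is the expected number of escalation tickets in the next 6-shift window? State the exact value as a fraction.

Total count: 100 + 81 + 122 + 20 + 27 + 79 + 18 + 29 + 44 = 520.
Total exposure: 6.5 + 5.5 + 7 + 1 + 3.5 + 4.5 + 4 + 4 + 3 = 39 shifts.
Conjugate update: add total count to the shape and total exposure to the rate, giving Gamma(542, 43).
Predictive mean over a 6-shift window = T·E[λ|data] = 6·542/43 = 3252/43.

3252/43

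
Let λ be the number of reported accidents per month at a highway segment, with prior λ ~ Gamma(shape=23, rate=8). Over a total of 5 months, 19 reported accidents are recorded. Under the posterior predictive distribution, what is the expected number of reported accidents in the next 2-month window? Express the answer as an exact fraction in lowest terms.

84/13

Total count 19 over total exposure 5 months.
By Gamma–Poisson conjugacy, the posterior is Gamma(α + Σx, β + Σt) = Gamma(23 + 19, 8 + 5) = Gamma(42, 13).
Predictive mean over a 2-month window = T·E[λ|data] = 2·42/13 = 84/13.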